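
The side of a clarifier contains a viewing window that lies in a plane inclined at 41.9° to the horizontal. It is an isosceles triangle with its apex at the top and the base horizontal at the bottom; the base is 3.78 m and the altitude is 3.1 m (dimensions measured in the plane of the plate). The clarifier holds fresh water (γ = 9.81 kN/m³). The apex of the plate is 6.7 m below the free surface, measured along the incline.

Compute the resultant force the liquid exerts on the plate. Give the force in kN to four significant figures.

F ≈ 336.5 kN

γ = 9.81 kN/m³.
Let θ = 41.9° be the plate's angle to the horizontal; measure y along the incline from where the plane meets the free surface. Vertical depth h = y·sinθ with sinθ = 0.667833.
With the apex up, the centroid sits 2h/3 = 2 × 3.1/3 = 2.06667 m below the apex, so y_c = 6.7 + 2.06667 = 8.76667 m and h_c = 8.76667 × 0.667833 = 5.85467 m.
A = ½ × 3.78 × 3.1 = 5.859 m².
Resultant F = γ·h_c·A = 9.81 × 5.85467 × 5.859 = 336.508 kN.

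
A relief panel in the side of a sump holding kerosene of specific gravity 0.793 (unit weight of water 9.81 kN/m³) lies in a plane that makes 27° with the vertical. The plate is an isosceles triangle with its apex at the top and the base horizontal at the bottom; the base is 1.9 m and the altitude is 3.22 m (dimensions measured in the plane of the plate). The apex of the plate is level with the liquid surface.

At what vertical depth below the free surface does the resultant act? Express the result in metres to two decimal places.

h_p = 2.15 m

γ = 0.793 × 9.81 = 7.77933 kN/m³.
The plate makes 27° with the vertical, i.e. θ = 90° − 27° = 63° to the horizontal. Measuring y along the incline from the free-surface line, vertical depth h = y·sinθ with sinθ = 0.891007.
With the apex up, the centroid sits 2h/3 = 2 × 3.22/3 = 2.14667 m below the apex, so y_c = 2.14667 m and h_c = 2.14667 × 0.891007 = 1.9127 m.
A = ½ × 1.9 × 3.22 = 3.059 m².
Resultant F = γ·h_c·A = 7.77933 × 1.9127 × 3.059 = 45.5165 kN.
I_c = b·h³/36 = 1.9 × 3.22³/36 = 1.76205 m⁴.
Centre of pressure: y_p = y_c + I_c/(y_c·A) = 2.14667 + 1.76205/(2.14667 × 3.059) = 2.14667 + 0.268333 = 2.415 m along the plane.
Vertically, h_p = y_p·sinθ = 2.415 × 0.891007 = 2.15178 m.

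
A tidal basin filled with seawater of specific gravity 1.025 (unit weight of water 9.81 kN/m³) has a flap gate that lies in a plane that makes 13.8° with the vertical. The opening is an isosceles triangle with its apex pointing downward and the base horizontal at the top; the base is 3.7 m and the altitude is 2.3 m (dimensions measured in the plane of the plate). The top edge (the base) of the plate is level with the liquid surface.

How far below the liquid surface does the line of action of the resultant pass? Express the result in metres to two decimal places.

h_p = 1.12 m

γ = 1.025 × 9.81 = 10.05525 kN/m³.
The plate makes 13.8° with the vertical, i.e. θ = 90° − 13.8° = 76.2° to the horizontal. Measuring y along the incline from the free-surface line, vertical depth h = y·sinθ with sinθ = 0.971134.
With the apex down, the centroid sits h/3 = 2.3/3 = 0.766667 m below the base (the top edge), so y_c = 0.766667 m and h_c = 0.766667 × 0.971134 = 0.744536 m.
A = ½ × 3.7 × 2.3 = 4.255 m².
Resultant F = γ·h_c·A = 10.05525 × 0.744536 × 4.255 = 31.855 kN.
I_c = b·h³/36 = 3.7 × 2.3³/36 = 1.2505 m⁴.
Centre of pressure: y_p = y_c + I_c/(y_c·A) = 0.766667 + 1.2505/(0.766667 × 4.255) = 0.766667 + 0.383334 = 1.15 m along the plane.
Vertically, h_p = y_p·sinθ = 1.15 × 0.971134 = 1.1168 m.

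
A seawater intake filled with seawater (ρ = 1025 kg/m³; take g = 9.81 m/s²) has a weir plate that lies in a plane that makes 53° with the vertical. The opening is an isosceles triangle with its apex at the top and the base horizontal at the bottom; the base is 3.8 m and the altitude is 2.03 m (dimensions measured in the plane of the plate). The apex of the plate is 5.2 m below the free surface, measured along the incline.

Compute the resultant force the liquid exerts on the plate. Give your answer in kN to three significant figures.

γ = ρg = 1025 × 9.81 / 1000 = 10.05525 kN/m³.
The plate makes 53° with the vertical, i.e. θ = 90° − 53° = 37° to the horizontal. Measuring y along the incline from the free-surface line, vertical depth h = y·sinθ with sinθ = 0.601815.
With the apex up, the centroid sits 2h/3 = 2 × 2.03/3 = 1.35333 m below the apex, so y_c = 5.2 + 1.35333 = 6.55333 m and h_c = 6.55333 × 0.601815 = 3.94389 m.
A = ½ × 3.8 × 2.03 = 3.857 m².
Resultant F = γ·h_c·A = 10.05525 × 3.94389 × 3.857 = 152.956 kN.

F ≈ 153 kN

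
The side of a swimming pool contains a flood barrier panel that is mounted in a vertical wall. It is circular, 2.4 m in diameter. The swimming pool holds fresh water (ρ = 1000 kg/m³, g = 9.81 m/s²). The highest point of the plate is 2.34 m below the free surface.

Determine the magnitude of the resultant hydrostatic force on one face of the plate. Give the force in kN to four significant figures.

γ = ρg = 1000 × 9.81 = 9810 N/m³ = 9.81 kN/m³.
The centroid is at the centre, 1.2 m below the top of the plate, so the centroid depth is h_c = 2.34 + 1.2 = 3.54 m.
A = π(1.2)² = 4.52389 m².
Resultant F = γ·h_c·A = 9.81 × 3.54 × 4.52389 = 157.103 kN.

F ≈ 157.1 kN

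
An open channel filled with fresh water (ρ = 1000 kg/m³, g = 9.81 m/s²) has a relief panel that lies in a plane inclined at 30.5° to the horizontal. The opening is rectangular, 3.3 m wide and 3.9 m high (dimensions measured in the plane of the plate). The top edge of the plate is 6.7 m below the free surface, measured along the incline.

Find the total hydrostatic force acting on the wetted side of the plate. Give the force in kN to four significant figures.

F ≈ 554.3 kN

γ = ρg = 1000 × 9.81 = 9810 N/m³ = 9.81 kN/m³.
Let θ = 30.5° be the plate's angle to the horizontal; measure y along the incline from where the plane meets the free surface. Vertical depth h = y·sinθ with sinθ = 0.507538.
The centroid lies 3.9/2 = 1.95 m below the top edge, so y_c = 6.7 + 1.95 = 8.65 m and h_c = 8.65 × 0.507538 = 4.3902 m.
A = 3.3 × 3.9 = 12.87 m².
Resultant F = γ·h_c·A = 9.81 × 4.3902 × 12.87 = 554.283 kN.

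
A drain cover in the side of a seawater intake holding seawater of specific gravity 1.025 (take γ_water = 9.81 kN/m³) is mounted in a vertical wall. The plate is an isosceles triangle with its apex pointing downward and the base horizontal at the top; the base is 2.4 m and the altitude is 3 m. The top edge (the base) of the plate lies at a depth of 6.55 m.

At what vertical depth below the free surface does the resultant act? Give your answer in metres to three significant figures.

γ = 1.025 × 9.81 = 10.05525 kN/m³.
With the apex down, the centroid sits h/3 = 3/3 = 1 m below the base (the top edge), so the centroid depth is h_c = 6.55 + 1 = 7.55 m.
A = ½ × 2.4 × 3 = 3.6 m².
Resultant F = γ·h_c·A = 10.05525 × 7.55 × 3.6 = 273.302 kN.
I_c = b·h³/36 = 2.4 × 3³/36 = 1.8 m⁴.
Centre of pressure: y_p = y_c + I_c/(y_c·A) = 7.55 + 1.8/(7.55 × 3.6) = 7.55 + 0.0662252 = 7.61623 m along the plane.

h_p = 7.62 m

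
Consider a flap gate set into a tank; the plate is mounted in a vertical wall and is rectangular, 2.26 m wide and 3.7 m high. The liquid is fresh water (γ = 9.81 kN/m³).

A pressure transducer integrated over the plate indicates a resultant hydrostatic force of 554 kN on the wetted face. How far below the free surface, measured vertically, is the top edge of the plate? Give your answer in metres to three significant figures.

d_top ≈ 4.90 m

γ = 9.81 kN/m³.
A = 2.26 × 3.7 = 8.362 m².
From F = γ·h_c·A, the centroid depth is h_c = 554/(9.81 × 8.362) = 6.75353 m.
The centroid lies 3.7/2 = 1.85 m below the top edge, so the top edge sits at h_top = 6.75353 − 1.85 = 4.90353 m below the surface.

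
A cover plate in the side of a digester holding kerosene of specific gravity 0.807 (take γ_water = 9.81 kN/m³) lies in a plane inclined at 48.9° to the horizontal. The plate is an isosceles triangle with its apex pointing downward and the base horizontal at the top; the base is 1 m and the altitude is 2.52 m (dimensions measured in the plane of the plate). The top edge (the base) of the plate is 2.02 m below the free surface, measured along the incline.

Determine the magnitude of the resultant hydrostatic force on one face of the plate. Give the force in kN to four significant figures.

F ≈ 21.50 kN

γ = 0.807 × 9.81 = 7.91667 kN/m³.
Let θ = 48.9° be the plate's angle to the horizontal; measure y along the incline from where the plane meets the free surface. Vertical depth h = y·sinθ with sinθ = 0.753563.
With the apex down, the centroid sits h/3 = 2.52/3 = 0.84 m below the base (the top edge), so y_c = 2.02 + 0.84 = 2.86 m and h_c = 2.86 × 0.753563 = 2.15519 m.
A = ½ × 1 × 2.52 = 1.26 m².
Resultant F = γ·h_c·A = 7.91667 × 2.15519 × 1.26 = 21.498 kN.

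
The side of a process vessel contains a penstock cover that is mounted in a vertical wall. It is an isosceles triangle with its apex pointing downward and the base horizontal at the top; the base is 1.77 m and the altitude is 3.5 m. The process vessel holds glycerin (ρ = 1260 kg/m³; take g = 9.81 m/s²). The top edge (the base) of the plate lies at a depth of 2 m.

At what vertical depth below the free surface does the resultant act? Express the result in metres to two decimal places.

γ = ρg = 1260 × 9.81 / 1000 = 12.3606 kN/m³.
With the apex down, the centroid sits h/3 = 3.5/3 = 1.16667 m below the base (the top edge), so the centroid depth is h_c = 2 + 1.16667 = 3.16667 m.
A = ½ × 1.77 × 3.5 = 3.0975 m².
Resultant F = γ·h_c·A = 12.3606 × 3.16667 × 3.0975 = 121.242 kN.
I_c = b·h³/36 = 1.77 × 3.5³/36 = 2.10802 m⁴.
Centre of pressure: y_p = y_c + I_c/(y_c·A) = 3.16667 + 2.10802/(3.16667 × 3.0975) = 3.16667 + 0.214912 = 3.38158 m along the plane.

h_p = 3.38 m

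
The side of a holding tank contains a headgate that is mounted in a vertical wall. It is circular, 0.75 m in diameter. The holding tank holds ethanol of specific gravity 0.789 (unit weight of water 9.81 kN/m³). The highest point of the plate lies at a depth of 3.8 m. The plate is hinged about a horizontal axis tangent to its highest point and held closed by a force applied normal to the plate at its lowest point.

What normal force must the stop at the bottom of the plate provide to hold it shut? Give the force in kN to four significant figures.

γ = 0.789 × 9.81 = 7.74009 kN/m³.
The centroid is at the centre, 0.375 m below the top of the plate, so the centroid depth is h_c = 3.8 + 0.375 = 4.175 m.
A = π(0.375)² = 0.441786 m².
Resultant F = γ·h_c·A = 7.74009 × 4.175 × 0.441786 = 14.2763 kN.
I_c = πr⁴/4 = π × 0.375⁴/4 = 0.0155316 m⁴.
Centre of pressure: y_p = y_c + I_c/(y_c·A) = 4.175 + 0.0155316/(4.175 × 0.441786) = 4.175 + 0.00842069 = 4.18342 m along the plane.
The resultant acts 0.375 + 0.00842069 = 0.383421 m (along the plate) below the hinge at the top edge, so the moment about the hinge is M = F × 0.383421 = 14.2763 × 0.383421 = 5.47383 kN·m.
A normal force at the bottom, 0.75 m from the hinge, must supply this moment: P = 5.47383/0.75 = 7.29844 kN.

P ≈ 7.298 kN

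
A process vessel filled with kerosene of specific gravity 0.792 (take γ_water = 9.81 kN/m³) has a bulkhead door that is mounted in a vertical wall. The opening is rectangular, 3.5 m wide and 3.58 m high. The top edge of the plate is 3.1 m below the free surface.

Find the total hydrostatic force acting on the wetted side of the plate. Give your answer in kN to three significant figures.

γ = 0.792 × 9.81 = 7.76952 kN/m³.
The centroid lies 3.58/2 = 1.79 m below the top edge, so the centroid depth is h_c = 3.1 + 1.79 = 4.89 m.
A = 3.5 × 3.58 = 12.53 m².
Resultant F = γ·h_c·A = 7.76952 × 4.89 × 12.53 = 476.052 kN.

F ≈ 476 kN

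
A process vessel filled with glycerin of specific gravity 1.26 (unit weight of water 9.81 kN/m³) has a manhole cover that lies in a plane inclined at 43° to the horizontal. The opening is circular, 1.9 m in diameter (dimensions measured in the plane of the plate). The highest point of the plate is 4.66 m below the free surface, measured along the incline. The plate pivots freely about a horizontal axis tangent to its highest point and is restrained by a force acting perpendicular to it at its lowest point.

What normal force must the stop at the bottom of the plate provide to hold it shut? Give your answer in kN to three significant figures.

γ = 1.26 × 9.81 = 12.3606 kN/m³.
Let θ = 43° be the plate's angle to the horizontal; measure y along the incline from where the plane meets the free surface. Vertical depth h = y·sinθ with sinθ = 0.681998.
The centroid is at the centre, 0.95 m below the top of the plate, so y_c = 4.66 + 0.95 = 5.61 m and h_c = 5.61 × 0.681998 = 3.82601 m.
A = π(0.95)² = 2.83529 m².
Resultant F = γ·h_c·A = 12.3606 × 3.82601 × 2.83529 = 134.086 kN.
I_c = πr⁴/4 = π × 0.95⁴/4 = 0.639712 m⁴.
Centre of pressure: y_p = y_c + I_c/(y_c·A) = 5.61 + 0.639712/(5.61 × 2.83529) = 5.61 + 0.0402183 = 5.65022 m along the plane.
The resultant acts 0.95 + 0.0402183 = 0.990218 m (along the plate) below the hinge at the top edge, so the moment about the hinge is M = F × 0.990218 = 134.086 × 0.990218 = 132.774 kN·m.
A normal force at the bottom, 1.9 m from the hinge, must supply this moment: P = 132.774/1.9 = 69.8811 kN.

P ≈ 69.9 kN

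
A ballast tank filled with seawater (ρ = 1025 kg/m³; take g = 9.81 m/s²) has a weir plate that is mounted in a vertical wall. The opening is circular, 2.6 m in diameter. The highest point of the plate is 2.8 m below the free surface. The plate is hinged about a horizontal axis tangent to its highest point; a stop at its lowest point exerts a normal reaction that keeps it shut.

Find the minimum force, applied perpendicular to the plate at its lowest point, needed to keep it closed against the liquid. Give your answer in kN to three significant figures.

γ = ρg = 1025 × 9.81 / 1000 = 10.05525 kN/m³.
The centroid is at the centre, 1.3 m below the top of the plate, so the centroid depth is h_c = 2.8 + 1.3 = 4.1 m.
A = π(1.3)² = 5.30929 m².
Resultant F = γ·h_c·A = 10.05525 × 4.1 × 5.30929 = 218.884 kN.
I_c = πr⁴/4 = π × 1.3⁴/4 = 2.24318 m⁴.
Centre of pressure: y_p = y_c + I_c/(y_c·A) = 4.1 + 2.24318/(4.1 × 5.30929) = 4.1 + 0.103049 = 4.20305 m along the plane.
The resultant acts 1.3 + 0.103049 = 1.40305 m (along the plate) below the hinge at the top edge, so the moment about the hinge is M = F × 1.40305 = 218.884 × 1.40305 = 307.105 kN·m.
A normal force at the bottom, 2.6 m from the hinge, must supply this moment: P = 307.105/2.6 = 118.117 kN.

P ≈ 118 kN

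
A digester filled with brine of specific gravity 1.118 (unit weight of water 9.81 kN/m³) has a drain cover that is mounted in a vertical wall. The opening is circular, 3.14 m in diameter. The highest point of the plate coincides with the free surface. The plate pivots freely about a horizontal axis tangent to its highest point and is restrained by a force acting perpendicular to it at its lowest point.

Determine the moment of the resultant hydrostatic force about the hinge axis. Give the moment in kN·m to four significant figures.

γ = 1.118 × 9.81 = 10.96758 kN/m³.
The centroid is at the centre, 1.57 m below the top of the plate, so the centroid depth is h_c = 1.57 m.
A = π(1.57)² = 7.74371 m².
Resultant F = γ·h_c·A = 10.96758 × 1.57 × 7.74371 = 133.34 kN.
I_c = πr⁴/4 = π × 1.57⁴/4 = 4.77187 m⁴.
Centre of pressure: y_p = y_c + I_c/(y_c·A) = 1.57 + 4.77187/(1.57 × 7.74371) = 1.57 + 0.3925 = 1.9625 m along the plane.
The resultant acts 1.57 + 0.3925 = 1.9625 m (along the plate) below the hinge at the top edge, so the moment about the hinge is M = F × 1.9625 = 133.34 × 1.9625 = 261.68 kN·m.

M ≈ 261.7 kN·m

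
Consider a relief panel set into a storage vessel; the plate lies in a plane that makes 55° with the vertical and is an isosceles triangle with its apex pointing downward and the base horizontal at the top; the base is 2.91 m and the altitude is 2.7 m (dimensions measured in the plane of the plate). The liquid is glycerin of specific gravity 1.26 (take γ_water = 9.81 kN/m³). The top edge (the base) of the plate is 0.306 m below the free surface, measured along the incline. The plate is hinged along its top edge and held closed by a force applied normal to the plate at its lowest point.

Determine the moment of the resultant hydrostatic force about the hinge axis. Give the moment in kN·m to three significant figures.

γ = 1.26 × 9.81 = 12.3606 kN/m³.
The plate makes 55° with the vertical, i.e. θ = 90° − 55° = 35° to the horizontal. Measuring y along the incline from the free-surface line, vertical depth h = y·sinθ with sinθ = 0.573576.
With the apex down, the centroid sits h/3 = 2.7/3 = 0.9 m below the base (the top edge), so y_c = 0.306 + 0.9 = 1.206 m and h_c = 1.206 × 0.573576 = 0.691733 m.
A = ½ × 2.91 × 2.7 = 3.9285 m².
Resultant F = γ·h_c·A = 12.3606 × 0.691733 × 3.9285 = 33.5896 kN.
I_c = b·h³/36 = 2.91 × 2.7³/36 = 1.59104 m⁴.
Centre of pressure: y_p = y_c + I_c/(y_c·A) = 1.206 + 1.59104/(1.206 × 3.9285) = 1.206 + 0.33582 = 1.54182 m along the plane.
The resultant acts 0.9 + 0.33582 = 1.23582 m (along the plate) below the hinge at the top edge, so the moment about the hinge is M = F × 1.23582 = 33.5896 × 1.23582 = 41.5107 kN·m.

M ≈ 41.5 kN·m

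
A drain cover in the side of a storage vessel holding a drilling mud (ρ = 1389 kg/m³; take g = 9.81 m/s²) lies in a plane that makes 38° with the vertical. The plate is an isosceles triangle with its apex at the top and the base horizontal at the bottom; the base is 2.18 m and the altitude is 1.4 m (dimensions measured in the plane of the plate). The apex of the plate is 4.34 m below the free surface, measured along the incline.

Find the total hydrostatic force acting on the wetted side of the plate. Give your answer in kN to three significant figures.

γ = ρg = 1389 × 9.81 / 1000 = 13.62609 kN/m³.
The plate makes 38° with the vertical, i.e. θ = 90° − 38° = 52° to the horizontal. Measuring y along the incline from the free-surface line, vertical depth h = y·sinθ with sinθ = 0.788011.
With the apex up, the centroid sits 2h/3 = 2 × 1.4/3 = 0.933333 m below the apex, so y_c = 4.34 + 0.933333 = 5.27333 m and h_c = 5.27333 × 0.788011 = 4.15544 m.
A = ½ × 2.18 × 1.4 = 1.526 m².
Resultant F = γ·h_c·A = 13.62609 × 4.15544 × 1.526 = 86.4058 kN.

F ≈ 86.4 kN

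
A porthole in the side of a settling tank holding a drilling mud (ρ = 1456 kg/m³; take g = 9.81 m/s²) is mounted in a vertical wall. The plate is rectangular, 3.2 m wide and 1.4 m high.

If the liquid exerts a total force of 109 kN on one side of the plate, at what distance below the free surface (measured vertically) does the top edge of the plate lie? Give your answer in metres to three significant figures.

γ = ρg = 1456 × 9.81 / 1000 = 14.28336 kN/m³.
A = 3.2 × 1.4 = 4.48 m².
From F = γ·h_c·A, the centroid depth is h_c = 109/(14.28336 × 4.48) = 1.70341 m.
The centroid lies 1.4/2 = 0.7 m below the top edge, so the top edge sits at h_top = 1.70341 − 0.7 = 1.00341 m below the surface.

d_top ≈ 1.00 m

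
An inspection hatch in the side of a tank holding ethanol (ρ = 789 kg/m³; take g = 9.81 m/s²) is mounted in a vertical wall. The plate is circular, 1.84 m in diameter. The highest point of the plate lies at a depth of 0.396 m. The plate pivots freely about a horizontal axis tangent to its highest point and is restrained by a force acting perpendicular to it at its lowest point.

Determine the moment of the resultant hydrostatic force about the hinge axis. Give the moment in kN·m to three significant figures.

γ = ρg = 789 × 9.81 / 1000 = 7.74009 kN/m³.
The centroid is at the centre, 0.92 m below the top of the plate, so the centroid depth is h_c = 0.396 + 0.92 = 1.316 m.
A = π(0.92)² = 2.65904 m².
Resultant F = γ·h_c·A = 7.74009 × 1.316 × 2.65904 = 27.0849 kN.
I_c = πr⁴/4 = π × 0.92⁴/4 = 0.562654 m⁴.
Centre of pressure: y_p = y_c + I_c/(y_c·A) = 1.316 + 0.562654/(1.316 × 2.65904) = 1.316 + 0.160791 = 1.47679 m along the plane.
The resultant acts 0.92 + 0.160791 = 1.08079 m (along the plate) below the hinge at the top edge, so the moment about the hinge is M = F × 1.08079 = 27.0849 × 1.08079 = 29.2731 kN·m.

M ≈ 29.3 kN·m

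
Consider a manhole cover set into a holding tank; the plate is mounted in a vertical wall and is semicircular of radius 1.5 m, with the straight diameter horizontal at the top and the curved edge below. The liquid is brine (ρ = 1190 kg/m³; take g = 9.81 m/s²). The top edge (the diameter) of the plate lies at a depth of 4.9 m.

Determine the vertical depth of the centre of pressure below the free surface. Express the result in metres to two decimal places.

h_p = 5.57 m

γ = ρg = 1190 × 9.81 / 1000 = 11.6739 kN/m³.
The centroid of a semicircle lies 4r/(3π) = 0.63662 m from the diameter, here below the top edge, so the centroid depth is h_c = 4.9 + 0.63662 = 5.53662 m.
A = πr²/2 = π × 1.5²/2 = 3.53429 m².
Resultant F = γ·h_c·A = 11.6739 × 5.53662 × 3.53429 = 228.435 kN.
I_c = (π/8 − 8/(9π))·r⁴ = 0.109757 × 1.5⁴ = 0.555645 m⁴.
Centre of pressure: y_p = y_c + I_c/(y_c·A) = 5.53662 + 0.555645/(5.53662 × 3.53429) = 5.53662 + 0.0283956 = 5.56502 m along the plane.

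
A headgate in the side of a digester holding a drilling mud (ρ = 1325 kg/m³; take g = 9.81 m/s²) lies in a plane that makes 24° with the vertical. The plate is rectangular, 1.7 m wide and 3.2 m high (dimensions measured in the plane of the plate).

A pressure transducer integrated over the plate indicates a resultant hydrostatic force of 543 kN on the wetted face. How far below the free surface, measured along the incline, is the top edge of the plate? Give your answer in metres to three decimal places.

y_top ≈ 6.806 m

γ = ρg = 1325 × 9.81 / 1000 = 12.99825 kN/m³.
A = 1.7 × 3.2 = 5.44 m².
From F = γ·h_c·A, the centroid depth is h_c = 543/(12.99825 × 5.44) = 7.6792 m.
The plate makes 24° with the vertical, i.e. θ = 90° − 24° = 66° to the horizontal. Measuring y along the incline from the free-surface line, vertical depth h = y·sinθ with sinθ = 0.913545.
Along the incline, y_c = h_c/sinθ = 7.6792/0.913545 = 8.40594 m.
The centroid lies 3.2/2 = 1.6 m below the top edge, so the top edge sits at y_top = 8.40594 − 1.6 = 6.80594 m along the incline.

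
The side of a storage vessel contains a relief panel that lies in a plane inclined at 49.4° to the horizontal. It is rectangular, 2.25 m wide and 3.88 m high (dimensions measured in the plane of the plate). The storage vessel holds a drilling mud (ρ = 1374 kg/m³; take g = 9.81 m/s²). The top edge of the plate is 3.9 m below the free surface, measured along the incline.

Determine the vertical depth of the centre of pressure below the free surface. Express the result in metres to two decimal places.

h_p = 4.60 m

γ = ρg = 1374 × 9.81 / 1000 = 13.47894 kN/m³.
Let θ = 49.4° be the plate's angle to the horizontal; measure y along the incline from where the plane meets the free surface. Vertical depth h = y·sinθ with sinθ = 0.759271.
The centroid lies 3.88/2 = 1.94 m below the top edge, so y_c = 3.9 + 1.94 = 5.84 m and h_c = 5.84 × 0.759271 = 4.43414 m.
A = 2.25 × 3.88 = 8.73 m².
Resultant F = γ·h_c·A = 13.47894 × 4.43414 × 8.73 = 521.77 kN.
I_c = b·h³/12 = 2.25 × 3.88³/12 = 10.9521 m⁴.
Centre of pressure: y_p = y_c + I_c/(y_c·A) = 5.84 + 10.9521/(5.84 × 8.73) = 5.84 + 0.214818 = 6.05482 m along the plane.
Vertically, h_p = y_p·sinθ = 6.05482 × 0.759271 = 4.59725 m.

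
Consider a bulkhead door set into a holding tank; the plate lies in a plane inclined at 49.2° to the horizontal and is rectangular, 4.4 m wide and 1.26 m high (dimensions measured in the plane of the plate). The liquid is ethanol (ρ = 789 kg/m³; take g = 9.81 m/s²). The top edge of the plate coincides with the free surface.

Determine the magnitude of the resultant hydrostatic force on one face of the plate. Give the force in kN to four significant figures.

γ = ρg = 789 × 9.81 / 1000 = 7.74009 kN/m³.
Let θ = 49.2° be the plate's angle to the horizontal; measure y along the incline from where the plane meets the free surface. Vertical depth h = y·sinθ with sinθ = 0.756995.
The centroid lies 1.26/2 = 0.63 m below the top edge, so y_c = 0.63 m and h_c = 0.63 × 0.756995 = 0.476907 m.
A = 4.4 × 1.26 = 5.544 m².
Resultant F = γ·h_c·A = 7.74009 × 0.476907 × 5.544 = 20.4646 kN.

F ≈ 20.46 kN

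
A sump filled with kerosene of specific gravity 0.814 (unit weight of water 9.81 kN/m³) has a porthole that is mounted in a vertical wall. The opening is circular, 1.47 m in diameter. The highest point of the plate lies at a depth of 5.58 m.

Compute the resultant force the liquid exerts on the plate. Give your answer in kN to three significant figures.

γ = 0.814 × 9.81 = 7.98534 kN/m³.
The centroid is at the centre, 0.735 m below the top of the plate, so the centroid depth is h_c = 5.58 + 0.735 = 6.315 m.
A = π(0.735)² = 1.69717 m².
Resultant F = γ·h_c·A = 7.98534 × 6.315 × 1.69717 = 85.5839 kN.

F ≈ 85.6 kN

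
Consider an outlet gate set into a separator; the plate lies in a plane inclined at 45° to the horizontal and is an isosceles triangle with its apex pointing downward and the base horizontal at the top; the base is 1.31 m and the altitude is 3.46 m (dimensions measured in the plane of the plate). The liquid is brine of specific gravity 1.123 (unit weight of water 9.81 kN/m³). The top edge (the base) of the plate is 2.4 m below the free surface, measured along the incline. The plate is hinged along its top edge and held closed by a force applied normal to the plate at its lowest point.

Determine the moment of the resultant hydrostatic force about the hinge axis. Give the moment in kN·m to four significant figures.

γ = 1.123 × 9.81 = 11.01663 kN/m³.
Let θ = 45° be the plate's angle to the horizontal; measure y along the incline from where the plane meets the free surface. Vertical depth h = y·sinθ with sinθ = 0.707107.
With the apex down, the centroid sits h/3 = 3.46/3 = 1.15333 m below the base (the top edge), so y_c = 2.4 + 1.15333 = 3.55333 m and h_c = 3.55333 × 0.707107 = 2.51258 m.
A = ½ × 1.31 × 3.46 = 2.2663 m².
Resultant F = γ·h_c·A = 11.01663 × 2.51258 × 2.2663 = 62.7316 kN.
I_c = b·h³/36 = 1.31 × 3.46³/36 = 1.50729 m⁴.
Centre of pressure: y_p = y_c + I_c/(y_c·A) = 3.55333 + 1.50729/(3.55333 × 2.2663) = 3.55333 + 0.187173 = 3.7405 m along the plane.
The resultant acts 1.15333 + 0.187173 = 1.3405 m (along the plate) below the hinge at the top edge, so the moment about the hinge is M = F × 1.3405 = 62.7316 × 1.3405 = 84.0917 kN·m.

M ≈ 84.09 kN·m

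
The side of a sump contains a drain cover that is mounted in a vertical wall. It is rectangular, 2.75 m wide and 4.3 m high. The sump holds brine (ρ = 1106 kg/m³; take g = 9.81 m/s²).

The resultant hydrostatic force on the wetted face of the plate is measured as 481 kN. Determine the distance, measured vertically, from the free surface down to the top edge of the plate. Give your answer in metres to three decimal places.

γ = ρg = 1106 × 9.81 / 1000 = 10.84986 kN/m³.
A = 2.75 × 4.3 = 11.825 m².
From F = γ·h_c·A, the centroid depth is h_c = 481/(10.84986 × 11.825) = 3.74904 m.
The centroid lies 4.3/2 = 2.15 m below the top edge, so the top edge sits at h_top = 3.74904 − 2.15 = 1.59904 m below the surface.

d_top ≈ 1.599 m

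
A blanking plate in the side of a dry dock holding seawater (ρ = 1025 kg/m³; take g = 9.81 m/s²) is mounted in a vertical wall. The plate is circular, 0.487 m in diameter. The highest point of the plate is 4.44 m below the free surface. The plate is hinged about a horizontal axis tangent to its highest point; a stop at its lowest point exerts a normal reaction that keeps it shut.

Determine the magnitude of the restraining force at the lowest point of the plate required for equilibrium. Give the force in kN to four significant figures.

γ = ρg = 1025 × 9.81 / 1000 = 10.05525 kN/m³.
The centroid is at the centre, 0.2435 m below the top of the plate, so the centroid depth is h_c = 4.44 + 0.2435 = 4.6835 m.
A = π(0.2435)² = 0.186272 m².
Resultant F = γ·h_c·A = 10.05525 × 4.6835 × 0.186272 = 8.77225 kN.
I_c = πr⁴/4 = π × 0.2435⁴/4 = 0.00276112 m⁴.
Centre of pressure: y_p = y_c + I_c/(y_c·A) = 4.6835 + 0.00276112/(4.6835 × 0.186272) = 4.6835 + 0.00316495 = 4.68666 m along the plane.
The resultant acts 0.2435 + 0.00316495 = 0.246665 m (along the plate) below the hinge at the top edge, so the moment about the hinge is M = F × 0.246665 = 8.77225 × 0.246665 = 2.16381 kN·m.
A normal force at the bottom, 0.487 m from the hinge, must supply this moment: P = 2.16381/0.487 = 4.44314 kN.

P ≈ 4.443 kN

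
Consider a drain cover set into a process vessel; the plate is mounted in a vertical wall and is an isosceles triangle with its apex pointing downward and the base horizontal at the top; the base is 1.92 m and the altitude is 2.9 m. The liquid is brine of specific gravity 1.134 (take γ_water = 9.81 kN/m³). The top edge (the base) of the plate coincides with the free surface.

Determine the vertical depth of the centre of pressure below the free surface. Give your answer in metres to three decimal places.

γ = 1.134 × 9.81 = 11.12454 kN/m³.
With the apex down, the centroid sits h/3 = 2.9/3 = 0.966667 m below the base (the top edge), so the centroid depth is h_c = 0.966667 m.
A = ½ × 1.92 × 2.9 = 2.784 m².
Resultant F = γ·h_c·A = 11.12454 × 0.966667 × 2.784 = 29.9384 kN.
I_c = b·h³/36 = 1.92 × 2.9³/36 = 1.30075 m⁴.
Centre of pressure: y_p = y_c + I_c/(y_c·A) = 0.966667 + 1.30075/(0.966667 × 2.784) = 0.966667 + 0.483334 = 1.45 m along the plane.

h_p = 1.450 m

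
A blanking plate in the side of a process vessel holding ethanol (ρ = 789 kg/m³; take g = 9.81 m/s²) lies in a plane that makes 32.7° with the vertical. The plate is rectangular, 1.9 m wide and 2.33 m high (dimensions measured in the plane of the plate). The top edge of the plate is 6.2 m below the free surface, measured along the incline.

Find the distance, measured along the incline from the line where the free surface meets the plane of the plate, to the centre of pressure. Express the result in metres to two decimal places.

γ = ρg = 789 × 9.81 / 1000 = 7.74009 kN/m³.
The plate makes 32.7° with the vertical, i.e. θ = 90° − 32.7° = 57.3° to the horizontal. Measuring y along the incline from the free-surface line, vertical depth h = y·sinθ with sinθ = 0.841511.
The centroid lies 2.33/2 = 1.165 m below the top edge, so y_c = 6.2 + 1.165 = 7.365 m and h_c = 7.365 × 0.841511 = 6.19773 m.
A = 1.9 × 2.33 = 4.427 m².
Resultant F = γ·h_c·A = 7.74009 × 6.19773 × 4.427 = 212.368 kN.
I_c = b·h³/12 = 1.9 × 2.33³/12 = 2.00281 m⁴.
Centre of pressure: y_p = y_c + I_c/(y_c·A) = 7.365 + 2.00281/(7.365 × 4.427) = 7.365 + 0.0614267 = 7.42643 m along the plane.

y_p = 7.43 m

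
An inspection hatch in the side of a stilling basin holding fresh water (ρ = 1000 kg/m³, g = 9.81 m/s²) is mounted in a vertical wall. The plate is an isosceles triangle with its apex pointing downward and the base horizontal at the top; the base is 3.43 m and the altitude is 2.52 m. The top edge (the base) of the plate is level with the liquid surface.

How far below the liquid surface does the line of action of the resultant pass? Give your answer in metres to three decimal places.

γ = ρg = 1000 × 9.81 = 9810 N/m³ = 9.81 kN/m³.
With the apex down, the centroid sits h/3 = 2.52/3 = 0.84 m below the base (the top edge), so the centroid depth is h_c = 0.84 m.
A = ½ × 3.43 × 2.52 = 4.3218 m².
Resultant F = γ·h_c·A = 9.81 × 0.84 × 4.3218 = 35.6134 kN.
I_c = b·h³/36 = 3.43 × 2.52³/36 = 1.52473 m⁴.
Centre of pressure: y_p = y_c + I_c/(y_c·A) = 0.84 + 1.52473/(0.84 × 4.3218) = 0.84 + 0.42 = 1.26 m along the plane.

h_p = 1.260 m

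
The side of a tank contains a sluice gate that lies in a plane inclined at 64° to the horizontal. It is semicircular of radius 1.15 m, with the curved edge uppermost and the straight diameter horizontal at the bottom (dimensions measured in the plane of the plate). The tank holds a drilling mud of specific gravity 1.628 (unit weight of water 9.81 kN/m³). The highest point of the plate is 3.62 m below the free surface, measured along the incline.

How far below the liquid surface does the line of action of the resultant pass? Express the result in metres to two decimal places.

h_p = 3.87 m

γ = 1.628 × 9.81 = 15.97068 kN/m³.
Let θ = 64° be the plate's angle to the horizontal; measure y along the incline from where the plane meets the free surface. Vertical depth h = y·sinθ with sinθ = 0.898794.
The centroid lies 4r/(3π) = 0.488075 m above the diameter, so r − 4r/(3π) = 1.15 − 0.488075 = 0.661925 m below the topmost point, so y_c = 3.62 + 0.661925 = 4.28193 m and h_c = 4.28193 × 0.898794 = 3.84857 m.
A = πr²/2 = π × 1.15²/2 = 2.07738 m².
Resultant F = γ·h_c·A = 15.97068 × 3.84857 × 2.07738 = 127.685 kN.
I_c = (π/8 − 8/(9π))·r⁴ = 0.109757 × 1.15⁴ = 0.191966 m⁴.
Centre of pressure: y_p = y_c + I_c/(y_c·A) = 4.28193 + 0.191966/(4.28193 × 2.07738) = 4.28193 + 0.0215809 = 4.30351 m along the plane.
Vertically, h_p = y_p·sinθ = 4.30351 × 0.898794 = 3.86797 m.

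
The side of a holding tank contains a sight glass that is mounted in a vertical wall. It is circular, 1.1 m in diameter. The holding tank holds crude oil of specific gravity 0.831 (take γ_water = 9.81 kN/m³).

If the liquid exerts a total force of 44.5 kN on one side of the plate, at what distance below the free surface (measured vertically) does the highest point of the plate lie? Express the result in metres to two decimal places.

γ = 0.831 × 9.81 = 8.15211 kN/m³.
A = π(0.55)² = 0.950332 m².
From F = γ·h_c·A, the centroid depth is h_c = 44.5/(8.15211 × 0.950332) = 5.744 m.
The centroid is at the centre, 0.55 m below the top of the plate, so the highest point sits at h_top = 5.744 − 0.55 = 5.194 m below the surface.

d_top ≈ 5.19 m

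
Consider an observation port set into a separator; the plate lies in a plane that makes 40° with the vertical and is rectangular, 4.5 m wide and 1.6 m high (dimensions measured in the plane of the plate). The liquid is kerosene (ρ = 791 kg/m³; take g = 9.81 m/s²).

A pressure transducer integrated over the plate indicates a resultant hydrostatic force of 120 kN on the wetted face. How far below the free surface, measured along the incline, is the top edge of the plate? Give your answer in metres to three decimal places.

y_top ≈ 2.004 m

γ = ρg = 791 × 9.81 / 1000 = 7.75971 kN/m³.
A = 4.5 × 1.6 = 7.2 m².
From F = γ·h_c·A, the centroid depth is h_c = 120/(7.75971 × 7.2) = 2.14785 m.
The plate makes 40° with the vertical, i.e. θ = 90° − 40° = 50° to the horizontal. Measuring y along the incline from the free-surface line, vertical depth h = y·sinθ with sinθ = 0.766044.
Along the incline, y_c = h_c/sinθ = 2.14785/0.766044 = 2.80382 m.
The centroid lies 1.6/2 = 0.8 m below the top edge, so the top edge sits at y_top = 2.80382 − 0.8 = 2.00382 m along the incline.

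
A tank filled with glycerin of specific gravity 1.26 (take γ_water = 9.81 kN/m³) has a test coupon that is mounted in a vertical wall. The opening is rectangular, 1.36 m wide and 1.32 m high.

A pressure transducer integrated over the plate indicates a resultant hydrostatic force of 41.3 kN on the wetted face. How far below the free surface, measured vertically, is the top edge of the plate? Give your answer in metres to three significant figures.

γ = 1.26 × 9.81 = 12.3606 kN/m³.
A = 1.36 × 1.32 = 1.7952 m².
From F = γ·h_c·A, the centroid depth is h_c = 41.3/(12.3606 × 1.7952) = 1.86122 m.
The centroid lies 1.32/2 = 0.66 m below the top edge, so the top edge sits at h_top = 1.86122 − 0.66 = 1.20122 m below the surface.

d_top ≈ 1.20 m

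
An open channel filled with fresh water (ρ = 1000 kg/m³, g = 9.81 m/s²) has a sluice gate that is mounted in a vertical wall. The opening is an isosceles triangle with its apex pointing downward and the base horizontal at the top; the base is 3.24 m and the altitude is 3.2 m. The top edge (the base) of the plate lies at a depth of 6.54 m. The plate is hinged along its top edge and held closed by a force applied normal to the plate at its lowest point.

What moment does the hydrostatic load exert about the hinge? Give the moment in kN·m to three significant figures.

M ≈ 442 kN·m

γ = ρg = 1000 × 9.81 = 9810 N/m³ = 9.81 kN/m³.
With the apex down, the centroid sits h/3 = 3.2/3 = 1.06667 m below the base (the top edge), so the centroid depth is h_c = 6.54 + 1.06667 = 7.60667 m.
A = ½ × 3.24 × 3.2 = 5.184 m².
Resultant F = γ·h_c·A = 9.81 × 7.60667 × 5.184 = 386.838 kN.
I_c = b·h³/36 = 3.24 × 3.2³/36 = 2.94912 m⁴.
Centre of pressure: y_p = y_c + I_c/(y_c·A) = 7.60667 + 2.94912/(7.60667 × 5.184) = 7.60667 + 0.0747882 = 7.68146 m along the plane.
The resultant acts 1.06667 + 0.0747882 = 1.14146 m (along the plate) below the hinge at the top edge, so the moment about the hinge is M = F × 1.14146 = 386.838 × 1.14146 = 441.56 kN·m.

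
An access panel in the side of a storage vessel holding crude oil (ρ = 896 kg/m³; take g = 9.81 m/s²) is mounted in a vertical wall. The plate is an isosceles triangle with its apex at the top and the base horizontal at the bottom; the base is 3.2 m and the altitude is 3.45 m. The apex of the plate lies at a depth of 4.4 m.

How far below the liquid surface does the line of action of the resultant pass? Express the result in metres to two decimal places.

γ = ρg = 896 × 9.81 / 1000 = 8.78976 kN/m³.
With the apex up, the centroid sits 2h/3 = 2 × 3.45/3 = 2.3 m below the apex, so the centroid depth is h_c = 4.4 + 2.3 = 6.7 m.
A = ½ × 3.2 × 3.45 = 5.52 m².
Resultant F = γ·h_c·A = 8.78976 × 6.7 × 5.52 = 325.08 kN.
I_c = b·h³/36 = 3.2 × 3.45³/36 = 3.6501 m⁴.
Centre of pressure: y_p = y_c + I_c/(y_c·A) = 6.7 + 3.6501/(6.7 × 5.52) = 6.7 + 0.098694 = 6.79869 m along the plane.

h_p = 6.80 m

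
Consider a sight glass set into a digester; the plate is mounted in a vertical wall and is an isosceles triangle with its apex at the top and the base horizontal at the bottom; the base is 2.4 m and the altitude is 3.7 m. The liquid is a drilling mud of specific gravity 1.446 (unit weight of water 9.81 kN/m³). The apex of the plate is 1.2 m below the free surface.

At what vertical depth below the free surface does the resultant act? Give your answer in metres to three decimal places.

γ = 1.446 × 9.81 = 14.18526 kN/m³.
With the apex up, the centroid sits 2h/3 = 2 × 3.7/3 = 2.46667 m below the apex, so the centroid depth is h_c = 1.2 + 2.46667 = 3.66667 m.
A = ½ × 2.4 × 3.7 = 4.44 m².
Resultant F = γ·h_c·A = 14.18526 × 3.66667 × 4.44 = 230.936 kN.
I_c = b·h³/36 = 2.4 × 3.7³/36 = 3.37687 m⁴.
Centre of pressure: y_p = y_c + I_c/(y_c·A) = 3.66667 + 3.37687/(3.66667 × 4.44) = 3.66667 + 0.207424 = 3.87409 m along the plane.

h_p = 3.874 m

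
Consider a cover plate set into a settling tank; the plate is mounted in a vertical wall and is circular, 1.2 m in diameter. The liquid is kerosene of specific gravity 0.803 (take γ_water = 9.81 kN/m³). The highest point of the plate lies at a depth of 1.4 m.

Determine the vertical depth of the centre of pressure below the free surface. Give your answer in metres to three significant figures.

h_p = 2.05 m

γ = 0.803 × 9.81 = 7.87743 kN/m³.
The centroid is at the centre, 0.6 m below the top of the plate, so the centroid depth is h_c = 1.4 + 0.6 = 2 m.
A = π(0.6)² = 1.13097 m².
Resultant F = γ·h_c·A = 7.87743 × 2 × 1.13097 = 17.8183 kN.
I_c = πr⁴/4 = π × 0.6⁴/4 = 0.101788 m⁴.
Centre of pressure: y_p = y_c + I_c/(y_c·A) = 2 + 0.101788/(2 × 1.13097) = 2 + 0.0450003 = 2.045 m along the plane.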